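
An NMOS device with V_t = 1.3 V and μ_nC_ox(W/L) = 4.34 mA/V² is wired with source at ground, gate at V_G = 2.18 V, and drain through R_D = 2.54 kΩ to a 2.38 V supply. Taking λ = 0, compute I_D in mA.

V_GS = V_G = 2.18 V, so V_ov = 2.18 − 1.3 = 0.88 V.
Assume saturation: I_D = ½ k_n V_ov² = 0.5 × 4.34 × 0.88² = 1.68 mA, giving V_DS = V_DD − I_D R_D = 2.38 − 1.68 × 2.54 = -1.89 V.
But -1.89 V < V_ov = 0.88 V, so the device is actually in triode.
In triode I_D = k_n[V_ov V_DS − ½ V_DS²] and I_D = (V_DD − V_DS)/R_D. Equating: 5.51 V_DS² − 10.7 V_DS + 2.38 = 0, giving V_DS = 0.256 V (the root below V_ov).
I_D = (2.38 − 0.256) / 2.54 = 0.836 mA.

I_D = 0.836 mA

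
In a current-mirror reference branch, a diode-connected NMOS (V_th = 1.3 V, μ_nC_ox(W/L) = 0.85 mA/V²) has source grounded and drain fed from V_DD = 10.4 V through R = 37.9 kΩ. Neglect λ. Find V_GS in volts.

V_GS = 2.02 V

With gate tied to drain, V_GS = V_DS ≥ V_GS − V_th, so the device is in saturation.
KCL at the drain: ½ k_n (V_GS − V_th)² = (V_DD − V_GS)/R.
Let x = V_GS − 1.3. Then 16.1 x² + x − 9.1 = 0, giving x = 0.721 V (positive root), so V_GS = 2.02 V.
I_D = (V_DD − V_GS)/R = (10.4 − 2.02) / 37.9 = 0.221 mA.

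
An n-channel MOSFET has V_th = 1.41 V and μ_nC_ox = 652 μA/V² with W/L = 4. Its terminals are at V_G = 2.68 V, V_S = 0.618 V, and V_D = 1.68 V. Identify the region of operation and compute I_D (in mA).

V_GS = V_G − V_S = 2.68 − 0.618 = 2.06 V; V_DS = V_D − V_S = 1.68 − 0.618 = 1.06 V.
k_n = μ_nC_ox · (W/L) = 2.608 mA/V².
V_ov = V_GS − V_th = 2.06 − 1.41 = 0.652 V.
Since V_DS = 1.06 V ≥ V_ov = 0.652 V, the device is in saturation.
I_D = ½ k_n V_ov² = 0.5 × 2.608 × 0.652² = 0.554 mA.

Saturation; I_D = 0.554 mA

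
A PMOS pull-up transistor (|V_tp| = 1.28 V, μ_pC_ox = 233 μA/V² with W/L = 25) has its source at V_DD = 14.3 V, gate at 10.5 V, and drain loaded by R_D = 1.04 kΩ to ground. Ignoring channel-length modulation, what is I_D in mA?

I_D = 12.7 mA

V_SG = V_DD − V_G = 14.3 − 10.5 = 3.8 V, so V_ov = 3.8 − 1.28 = 2.52 V.
k_p = μ_pC_ox · (W/L) = 5.825 mA/V².
Assume saturation: I_D = ½ k_p V_ov² = 0.5 × 5.825 × 2.52² = 18.5 mA, giving V_SD = V_DD − I_D R_D = 14.3 − 18.5 × 1.04 = -4.94 V.
But -4.94 V < V_ov = 2.52 V, so the device is actually in triode.
In triode I_D = k_p[V_ov V_SD − ½ V_SD²] and I_D = (V_DD − V_SD)/R_D. Equating: 3.03 V_SD² − 16.27 V_SD + 14.3 = 0, giving V_SD = 1.11 V (the root below V_ov).
I_D = (14.3 − 1.11) / 1.04 = 12.7 mA.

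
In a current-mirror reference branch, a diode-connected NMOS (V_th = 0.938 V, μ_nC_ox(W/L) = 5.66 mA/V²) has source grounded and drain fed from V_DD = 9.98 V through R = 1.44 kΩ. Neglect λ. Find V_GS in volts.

V_GS = 2.31 V

With gate tied to drain, V_GS = V_DS ≥ V_GS − V_th, so the device is in saturation.
KCL at the drain: ½ k_n (V_GS − V_th)² = (V_DD − V_GS)/R.
Let x = V_GS − 0.938. Then 4.08 x² + x − 9.042 = 0, giving x = 1.37 V (positive root), so V_GS = 2.31 V.
I_D = (V_DD − V_GS)/R = (9.98 − 2.31) / 1.44 = 5.33 mA.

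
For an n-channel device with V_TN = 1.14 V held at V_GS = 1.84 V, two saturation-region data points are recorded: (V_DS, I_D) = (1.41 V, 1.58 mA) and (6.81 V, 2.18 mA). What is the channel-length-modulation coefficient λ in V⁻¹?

λ = 0.0781 V⁻¹

With V_GS fixed, I_D ∝ (1 + λ V_DS) in saturation, so I_D2/I_D1 = (1 + λ V_DS2)/(1 + λ V_DS1).
2.18/1.58 = 1.38 = (1 + 6.81 λ)/(1 + 1.41 λ).
Solving: λ (I_D1 V_DS2 − I_D2 V_DS1) = I_D2 − I_D1, so λ = (2.18 − 1.58) / (1.58 × 6.81 − 2.18 × 1.41) = 0.6 / 7.69 = 0.0781 V⁻¹.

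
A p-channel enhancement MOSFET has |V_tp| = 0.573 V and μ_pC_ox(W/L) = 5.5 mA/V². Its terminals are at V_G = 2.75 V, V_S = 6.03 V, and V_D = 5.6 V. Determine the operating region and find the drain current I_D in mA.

V_SG = V_S − V_G = 6.03 − 2.75 = 3.28 V; V_SD = V_S − V_D = 6.03 − 5.6 = 0.43 V.
V_ov = V_SG − |V_tp| = 3.28 − 0.573 = 2.71 V.
Since V_SD = 0.43 V < V_ov = 2.71 V, the device is in the triode region.
I_D = k_p [V_ov · V_SD − ½ V_SD²] = 5.5 × [2.71 × 0.43 − 0.5 × 0.43²] = 5.89 mA.

Triode; I_D = 5.89 mA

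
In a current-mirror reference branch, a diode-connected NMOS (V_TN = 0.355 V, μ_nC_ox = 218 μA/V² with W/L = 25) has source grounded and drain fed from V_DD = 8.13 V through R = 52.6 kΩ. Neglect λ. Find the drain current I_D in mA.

With gate tied to drain, V_GS = V_DS ≥ V_GS − V_TN, so the device is in saturation.
k_n = μ_nC_ox · (W/L) = 5.45 mA/V².
KCL at the drain: ½ k_n (V_GS − V_TN)² = (V_DD − V_GS)/R.
Let x = V_GS − 0.355. Then 143 x² + x − 7.775 = 0, giving x = 0.229 V (positive root), so V_GS = 0.584 V.
I_D = (V_DD − V_GS)/R = (8.13 − 0.584) / 52.6 = 0.143 mA.

I_D = 0.143 mA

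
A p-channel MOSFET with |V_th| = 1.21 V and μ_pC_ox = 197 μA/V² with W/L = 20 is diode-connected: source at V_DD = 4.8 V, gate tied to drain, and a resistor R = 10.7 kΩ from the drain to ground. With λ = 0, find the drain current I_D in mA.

With gate tied to drain, V_SG = V_SD ≥ V_SG − |V_th|, so the device is in saturation.
k_p = μ_pC_ox · (W/L) = 3.94 mA/V².
KCL at the drain: ½ k_p (V_SG − |V_th|)² = (V_DD − V_SG)/R.
Let x = V_SG − 1.21. Then 21.1 x² + x − 3.59 = 0, giving x = 0.39 V (positive root), so V_SG = 1.6 V.
I_D = (V_DD − V_SG)/R = (4.8 − 1.6) / 10.7 = 0.299 mA.

I_D = 0.299 mA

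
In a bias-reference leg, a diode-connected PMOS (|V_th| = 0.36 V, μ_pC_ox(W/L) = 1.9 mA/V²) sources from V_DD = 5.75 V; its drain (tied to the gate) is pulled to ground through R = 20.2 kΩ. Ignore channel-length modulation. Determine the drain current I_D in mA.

I_D = 0.242 mA

With gate tied to drain, V_SG = V_SD ≥ V_SG − |V_th|, so the device is in saturation.
KCL at the drain: ½ k_p (V_SG − |V_th|)² = (V_DD − V_SG)/R.
Let x = V_SG − 0.36. Then 19.2 x² + x − 5.39 = 0, giving x = 0.505 V (positive root), so V_SG = 0.865 V.
I_D = (V_DD − V_SG)/R = (5.75 − 0.865) / 20.2 = 0.242 mA.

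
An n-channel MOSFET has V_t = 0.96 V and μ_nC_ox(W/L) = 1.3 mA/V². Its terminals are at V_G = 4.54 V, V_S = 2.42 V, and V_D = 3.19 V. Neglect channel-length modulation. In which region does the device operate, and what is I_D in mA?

Triode; I_D = 0.776 mA

V_GS = V_G − V_S = 4.54 − 2.42 = 2.12 V; V_DS = V_D − V_S = 3.19 − 2.42 = 0.77 V.
V_ov = V_GS − V_t = 2.12 − 0.96 = 1.16 V.
Since V_DS = 0.77 V < V_ov = 1.16 V, the device is in the triode region.
I_D = k_n [V_ov · V_DS − ½ V_DS²] = 1.3 × [1.16 × 0.77 − 0.5 × 0.77²] = 0.776 mA.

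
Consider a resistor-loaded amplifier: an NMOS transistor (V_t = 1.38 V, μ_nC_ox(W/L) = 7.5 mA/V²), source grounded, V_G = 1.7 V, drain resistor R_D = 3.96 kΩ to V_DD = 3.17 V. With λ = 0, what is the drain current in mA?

I_D = 0.384 mA

V_GS = V_G = 1.7 V, so V_ov = 1.7 − 1.38 = 0.32 V.
Assume saturation: I_D = ½ k_n V_ov² = 0.5 × 7.5 × 0.32² = 0.384 mA, giving V_DS = V_DD − I_D R_D = 3.17 − 0.384 × 3.96 = 1.65 V.
V_DS = 1.65 V ≥ V_ov = 0.32 V, confirming saturation.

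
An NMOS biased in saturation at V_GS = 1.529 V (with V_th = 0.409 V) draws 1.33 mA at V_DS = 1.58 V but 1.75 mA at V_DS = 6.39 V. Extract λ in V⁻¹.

λ = 0.0733 V⁻¹

With V_GS fixed, I_D ∝ (1 + λ V_DS) in saturation, so I_D2/I_D1 = (1 + λ V_DS2)/(1 + λ V_DS1).
1.75/1.33 = 1.316 = (1 + 6.39 λ)/(1 + 1.58 λ).
Solving: λ (I_D1 V_DS2 − I_D2 V_DS1) = I_D2 − I_D1, so λ = (1.75 − 1.33) / (1.33 × 6.39 − 1.75 × 1.58) = 0.42 / 5.73 = 0.0733 V⁻¹.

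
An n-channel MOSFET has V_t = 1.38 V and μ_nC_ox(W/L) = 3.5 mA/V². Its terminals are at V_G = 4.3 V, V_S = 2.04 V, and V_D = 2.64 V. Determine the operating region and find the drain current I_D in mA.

V_GS = V_G − V_S = 4.3 − 2.04 = 2.26 V; V_DS = V_D − V_S = 2.64 − 2.04 = 0.6 V.
V_ov = V_GS − V_t = 2.26 − 1.38 = 0.88 V.
Since V_DS = 0.6 V < V_ov = 0.88 V, the device is in the triode region.
I_D = k_n [V_ov · V_DS − ½ V_DS²] = 3.5 × [0.88 × 0.6 − 0.5 × 0.6²] = 1.22 mA.

Triode; I_D = 1.22 mA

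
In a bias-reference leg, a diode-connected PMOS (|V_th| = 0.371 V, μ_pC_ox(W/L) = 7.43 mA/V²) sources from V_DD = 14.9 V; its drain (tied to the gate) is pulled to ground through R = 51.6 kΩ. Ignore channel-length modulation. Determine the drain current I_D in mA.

With gate tied to drain, V_SG = V_SD ≥ V_SG − |V_th|, so the device is in saturation.
KCL at the drain: ½ k_p (V_SG − |V_th|)² = (V_DD − V_SG)/R.
Let x = V_SG − 0.371. Then 192 x² + x − 14.53 = 0, giving x = 0.273 V (positive root), so V_SG = 0.644 V.
I_D = (V_DD − V_SG)/R = (14.9 − 0.644) / 51.6 = 0.276 mA.

I_D = 0.276 mA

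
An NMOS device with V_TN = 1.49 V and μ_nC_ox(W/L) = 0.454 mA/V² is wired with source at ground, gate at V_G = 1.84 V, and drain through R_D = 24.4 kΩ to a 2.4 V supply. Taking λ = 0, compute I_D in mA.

V_GS = V_G = 1.84 V, so V_ov = 1.84 − 1.49 = 0.35 V.
Assume saturation: I_D = ½ k_n V_ov² = 0.5 × 0.454 × 0.35² = 0.0278 mA, giving V_DS = V_DD − I_D R_D = 2.4 − 0.0278 × 24.4 = 1.72 V.
V_DS = 1.72 V ≥ V_ov = 0.35 V, confirming saturation.

I_D = 0.0278 mA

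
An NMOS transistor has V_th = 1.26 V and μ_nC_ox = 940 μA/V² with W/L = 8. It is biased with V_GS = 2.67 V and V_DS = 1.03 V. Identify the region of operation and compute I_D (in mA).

k_n = μ_nC_ox · (W/L) = 7.52 mA/V².
V_ov = V_GS − V_th = 2.67 − 1.26 = 1.41 V.
Since V_DS = 1.03 V < V_ov = 1.41 V, the device is in the triode region.
I_D = k_n [V_ov · V_DS − ½ V_DS²] = 7.52 × [1.41 × 1.03 − 0.5 × 1.03²] = 6.93 mA.

Triode; I_D = 6.93 mA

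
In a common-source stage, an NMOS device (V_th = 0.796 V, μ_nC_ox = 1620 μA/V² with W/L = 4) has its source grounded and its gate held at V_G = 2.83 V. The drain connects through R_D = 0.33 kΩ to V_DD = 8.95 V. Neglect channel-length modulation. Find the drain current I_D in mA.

V_GS = V_G = 2.83 V, so V_ov = 2.83 − 0.796 = 2.03 V.
k_n = μ_nC_ox · (W/L) = 6.48 mA/V².
Assume saturation: I_D = ½ k_n V_ov² = 0.5 × 6.48 × 2.03² = 13.4 mA, giving V_DS = V_DD − I_D R_D = 8.95 − 13.4 × 0.33 = 4.53 V.
V_DS = 4.53 V ≥ V_ov = 2.03 V, confirming saturation.

I_D = 13.4 mA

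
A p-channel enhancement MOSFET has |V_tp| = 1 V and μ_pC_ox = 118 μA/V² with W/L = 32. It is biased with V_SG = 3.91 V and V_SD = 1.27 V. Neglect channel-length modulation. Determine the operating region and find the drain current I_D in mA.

k_p = μ_pC_ox · (W/L) = 3.776 mA/V².
V_ov = V_SG − |V_tp| = 3.91 − 1 = 2.91 V.
Since V_SD = 1.27 V < V_ov = 2.91 V, the device is in the triode region.
I_D = k_p [V_ov · V_SD − ½ V_SD²] = 3.776 × [2.91 × 1.27 − 0.5 × 1.27²] = 10.9 mA.

Triode; I_D = 10.9 mA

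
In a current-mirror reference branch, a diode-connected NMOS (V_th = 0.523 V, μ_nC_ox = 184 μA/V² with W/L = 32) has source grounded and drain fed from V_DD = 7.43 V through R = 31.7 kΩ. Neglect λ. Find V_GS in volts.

V_GS = 0.790 V

With gate tied to drain, V_GS = V_DS ≥ V_GS − V_th, so the device is in saturation.
k_n = μ_nC_ox · (W/L) = 5.888 mA/V².
KCL at the drain: ½ k_n (V_GS − V_th)² = (V_DD − V_GS)/R.
Let x = V_GS − 0.523. Then 93.3 x² + x − 6.907 = 0, giving x = 0.267 V (positive root), so V_GS = 0.79 V.
I_D = (V_DD − V_GS)/R = (7.43 − 0.79) / 31.7 = 0.209 mA.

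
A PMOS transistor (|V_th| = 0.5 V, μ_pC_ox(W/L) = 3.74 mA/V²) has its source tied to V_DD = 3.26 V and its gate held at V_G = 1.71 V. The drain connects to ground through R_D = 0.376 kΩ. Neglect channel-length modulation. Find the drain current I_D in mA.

I_D = 2.06 mA

V_SG = V_DD − V_G = 3.26 − 1.71 = 1.55 V, so V_ov = 1.55 − 0.5 = 1.05 V.
Assume saturation: I_D = ½ k_p V_ov² = 0.5 × 3.74 × 1.05² = 2.06 mA, giving V_SD = V_DD − I_D R_D = 3.26 − 2.06 × 0.376 = 2.48 V.
V_SD = 2.48 V ≥ V_ov = 1.05 V, confirming saturation.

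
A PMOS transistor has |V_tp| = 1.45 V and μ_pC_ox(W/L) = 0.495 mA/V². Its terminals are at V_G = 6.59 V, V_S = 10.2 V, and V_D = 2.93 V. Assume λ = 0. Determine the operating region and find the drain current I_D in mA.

V_SG = V_S − V_G = 10.2 − 6.59 = 3.61 V; V_SD = V_S − V_D = 10.2 − 2.93 = 7.27 V.
V_ov = V_SG − |V_tp| = 3.61 − 1.45 = 2.16 V.
Since V_SD = 7.27 V ≥ V_ov = 2.16 V, the device is in saturation.
I_D = ½ k_p V_ov² = 0.5 × 0.495 × 2.16² = 1.15 mA.

Saturation; I_D = 1.15 mA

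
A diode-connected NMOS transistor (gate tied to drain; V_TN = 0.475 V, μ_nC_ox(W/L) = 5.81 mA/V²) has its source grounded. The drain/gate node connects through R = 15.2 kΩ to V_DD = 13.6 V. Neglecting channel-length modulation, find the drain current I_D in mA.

With gate tied to drain, V_GS = V_DS ≥ V_GS − V_TN, so the device is in saturation.
KCL at the drain: ½ k_n (V_GS − V_TN)² = (V_DD − V_GS)/R.
Let x = V_GS − 0.475. Then 44.2 x² + x − 13.12 = 0, giving x = 0.534 V (positive root), so V_GS = 1.01 V.
I_D = (V_DD − V_GS)/R = (13.6 − 1.01) / 15.2 = 0.828 mA.

I_D = 0.828 mA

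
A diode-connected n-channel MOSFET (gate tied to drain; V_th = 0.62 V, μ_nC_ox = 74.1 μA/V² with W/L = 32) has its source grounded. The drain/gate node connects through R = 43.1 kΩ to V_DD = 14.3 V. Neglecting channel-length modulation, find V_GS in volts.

V_GS = 1.13 V

With gate tied to drain, V_GS = V_DS ≥ V_GS − V_th, so the device is in saturation.
k_n = μ_nC_ox · (W/L) = 2.371 mA/V².
KCL at the drain: ½ k_n (V_GS − V_th)² = (V_DD − V_GS)/R.
Let x = V_GS − 0.62. Then 51.1 x² + x − 13.68 = 0, giving x = 0.508 V (positive root), so V_GS = 1.13 V.
I_D = (V_DD − V_GS)/R = (14.3 − 1.13) / 43.1 = 0.306 mA.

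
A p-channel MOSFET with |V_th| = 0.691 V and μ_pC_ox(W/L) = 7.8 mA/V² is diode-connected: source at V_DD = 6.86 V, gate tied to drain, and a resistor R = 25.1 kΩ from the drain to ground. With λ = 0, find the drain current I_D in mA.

With gate tied to drain, V_SG = V_SD ≥ V_SG − |V_th|, so the device is in saturation.
KCL at the drain: ½ k_p (V_SG − |V_th|)² = (V_DD − V_SG)/R.
Let x = V_SG − 0.691. Then 97.9 x² + x − 6.169 = 0, giving x = 0.246 V (positive root), so V_SG = 0.937 V.
I_D = (V_DD − V_SG)/R = (6.86 − 0.937) / 25.1 = 0.236 mA.

I_D = 0.236 mA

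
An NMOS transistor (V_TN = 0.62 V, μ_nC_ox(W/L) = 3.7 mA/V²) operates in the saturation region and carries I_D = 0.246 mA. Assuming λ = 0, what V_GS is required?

In saturation I_D = ½ k_n (V_GS − V_TN)², so V_GS − V_TN = √(2 I_D / k_n) = √(2 × 0.246 / 3.7) = 0.365 V.
V_GS = 0.62 + 0.365 = 0.985 V.

V_GS = 0.985 V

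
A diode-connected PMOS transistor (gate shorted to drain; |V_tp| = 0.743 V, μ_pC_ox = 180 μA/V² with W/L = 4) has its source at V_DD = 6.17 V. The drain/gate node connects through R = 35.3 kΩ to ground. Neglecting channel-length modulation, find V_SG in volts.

V_SG = 1.36 V

With gate tied to drain, V_SG = V_SD ≥ V_SG − |V_tp|, so the device is in saturation.
k_p = μ_pC_ox · (W/L) = 0.72 mA/V².
KCL at the drain: ½ k_p (V_SG − |V_tp|)² = (V_DD − V_SG)/R.
Let x = V_SG − 0.743. Then 12.7 x² + x − 5.427 = 0, giving x = 0.615 V (positive root), so V_SG = 1.36 V.
I_D = (V_DD − V_SG)/R = (6.17 − 1.36) / 35.3 = 0.136 mA.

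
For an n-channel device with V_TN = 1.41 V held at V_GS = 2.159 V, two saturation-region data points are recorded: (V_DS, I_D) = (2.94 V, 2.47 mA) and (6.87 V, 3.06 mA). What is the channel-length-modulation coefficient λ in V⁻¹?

With V_GS fixed, I_D ∝ (1 + λ V_DS) in saturation, so I_D2/I_D1 = (1 + λ V_DS2)/(1 + λ V_DS1).
3.06/2.47 = 1.239 = (1 + 6.87 λ)/(1 + 2.94 λ).
Solving: λ (I_D1 V_DS2 − I_D2 V_DS1) = I_D2 − I_D1, so λ = (3.06 − 2.47) / (2.47 × 6.87 − 3.06 × 2.94) = 0.59 / 7.97 = 0.074 V⁻¹.

λ = 0.0740 V⁻¹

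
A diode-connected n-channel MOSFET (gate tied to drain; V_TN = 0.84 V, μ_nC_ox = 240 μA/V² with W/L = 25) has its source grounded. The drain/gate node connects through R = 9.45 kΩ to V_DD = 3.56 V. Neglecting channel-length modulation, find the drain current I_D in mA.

With gate tied to drain, V_GS = V_DS ≥ V_GS − V_TN, so the device is in saturation.
k_n = μ_nC_ox · (W/L) = 6 mA/V².
KCL at the drain: ½ k_n (V_GS − V_TN)² = (V_DD − V_GS)/R.
Let x = V_GS − 0.84. Then 28.3 x² + x − 2.72 = 0, giving x = 0.293 V (positive root), so V_GS = 1.13 V.
I_D = (V_DD − V_GS)/R = (3.56 − 1.13) / 9.45 = 0.257 mA.

I_D = 0.257 mA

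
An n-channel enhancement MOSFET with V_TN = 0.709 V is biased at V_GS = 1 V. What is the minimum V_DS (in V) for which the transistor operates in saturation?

The boundary between triode and saturation is V_DS = V_GS − V_TN = V_ov.
V_ov = 1 − 0.709 = 0.291 V.

V_DS,sat = 0.291 V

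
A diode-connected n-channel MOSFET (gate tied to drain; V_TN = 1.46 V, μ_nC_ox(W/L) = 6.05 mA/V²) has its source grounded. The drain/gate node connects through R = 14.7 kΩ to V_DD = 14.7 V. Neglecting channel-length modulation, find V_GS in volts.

With gate tied to drain, V_GS = V_DS ≥ V_GS − V_TN, so the device is in saturation.
KCL at the drain: ½ k_n (V_GS − V_TN)² = (V_DD − V_GS)/R.
Let x = V_GS − 1.46. Then 44.5 x² + x − 13.24 = 0, giving x = 0.535 V (positive root), so V_GS = 1.99 V.
I_D = (V_DD − V_GS)/R = (14.7 − 1.99) / 14.7 = 0.864 mA.

V_GS = 1.99 V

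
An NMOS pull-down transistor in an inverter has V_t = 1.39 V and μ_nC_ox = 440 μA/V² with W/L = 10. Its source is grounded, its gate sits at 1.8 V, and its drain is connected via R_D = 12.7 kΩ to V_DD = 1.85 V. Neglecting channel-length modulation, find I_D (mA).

V_GS = V_G = 1.8 V, so V_ov = 1.8 − 1.39 = 0.41 V.
k_n = μ_nC_ox · (W/L) = 4.4 mA/V².
Assume saturation: I_D = ½ k_n V_ov² = 0.5 × 4.4 × 0.41² = 0.37 mA, giving V_DS = V_DD − I_D R_D = 1.85 − 0.37 × 12.7 = -2.85 V.
But -2.85 V < V_ov = 0.41 V, so the device is actually in triode.
In triode I_D = k_n[V_ov V_DS − ½ V_DS²] and I_D = (V_DD − V_DS)/R_D. Equating: 27.9 V_DS² − 23.91 V_DS + 1.85 = 0, giving V_DS = 0.086 V (the root below V_ov).
I_D = (1.85 − 0.086) / 12.7 = 0.139 mA.

I_D = 0.139 mA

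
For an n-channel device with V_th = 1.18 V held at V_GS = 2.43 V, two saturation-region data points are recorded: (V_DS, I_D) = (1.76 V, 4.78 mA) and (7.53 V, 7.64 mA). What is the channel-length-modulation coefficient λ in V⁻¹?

With V_GS fixed, I_D ∝ (1 + λ V_DS) in saturation, so I_D2/I_D1 = (1 + λ V_DS2)/(1 + λ V_DS1).
7.64/4.78 = 1.598 = (1 + 7.53 λ)/(1 + 1.76 λ).
Solving: λ (I_D1 V_DS2 − I_D2 V_DS1) = I_D2 − I_D1, so λ = (7.64 − 4.78) / (4.78 × 7.53 − 7.64 × 1.76) = 2.86 / 22.5 = 0.127 V⁻¹.

λ = 0.127 V⁻¹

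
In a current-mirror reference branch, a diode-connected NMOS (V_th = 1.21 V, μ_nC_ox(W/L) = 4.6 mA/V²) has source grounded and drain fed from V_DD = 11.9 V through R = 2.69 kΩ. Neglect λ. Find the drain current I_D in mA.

With gate tied to drain, V_GS = V_DS ≥ V_GS − V_th, so the device is in saturation.
KCL at the drain: ½ k_n (V_GS − V_th)² = (V_DD − V_GS)/R.
Let x = V_GS − 1.21. Then 6.19 x² + x − 10.69 = 0, giving x = 1.24 V (positive root), so V_GS = 2.45 V.
I_D = (V_DD − V_GS)/R = (11.9 − 2.45) / 2.69 = 3.51 mA.

I_D = 3.51 mA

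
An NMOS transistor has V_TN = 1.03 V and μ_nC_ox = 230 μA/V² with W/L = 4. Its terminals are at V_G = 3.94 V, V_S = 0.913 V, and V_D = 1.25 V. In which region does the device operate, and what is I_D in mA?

Triode; I_D = 0.567 mA

V_GS = V_G − V_S = 3.94 − 0.913 = 3.03 V; V_DS = V_D − V_S = 1.25 − 0.913 = 0.337 V.
k_n = μ_nC_ox · (W/L) = 0.92 mA/V².
V_ov = V_GS − V_TN = 3.03 − 1.03 = 2 V.
Since V_DS = 0.337 V < V_ov = 2 V, the device is in the triode region.
I_D = k_n [V_ov · V_DS − ½ V_DS²] = 0.92 × [2 × 0.337 − 0.5 × 0.337²] = 0.567 mA.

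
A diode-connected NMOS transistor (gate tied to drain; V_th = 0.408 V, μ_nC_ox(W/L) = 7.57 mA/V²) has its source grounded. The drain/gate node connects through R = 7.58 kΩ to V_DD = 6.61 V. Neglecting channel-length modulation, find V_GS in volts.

With gate tied to drain, V_GS = V_DS ≥ V_GS − V_th, so the device is in saturation.
KCL at the drain: ½ k_n (V_GS − V_th)² = (V_DD − V_GS)/R.
Let x = V_GS − 0.408. Then 28.7 x² + x − 6.202 = 0, giving x = 0.448 V (positive root), so V_GS = 0.856 V.
I_D = (V_DD − V_GS)/R = (6.61 − 0.856) / 7.58 = 0.759 mA.

V_GS = 0.856 V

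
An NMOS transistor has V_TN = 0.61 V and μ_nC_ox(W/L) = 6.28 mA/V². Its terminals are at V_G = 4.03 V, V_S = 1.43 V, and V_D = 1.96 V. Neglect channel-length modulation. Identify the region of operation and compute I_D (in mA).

V_GS = V_G − V_S = 4.03 − 1.43 = 2.6 V; V_DS = V_D − V_S = 1.96 − 1.43 = 0.53 V.
V_ov = V_GS − V_TN = 2.6 − 0.61 = 1.99 V.
Since V_DS = 0.53 V < V_ov = 1.99 V, the device is in the triode region.
I_D = k_n [V_ov · V_DS − ½ V_DS²] = 6.28 × [1.99 × 0.53 − 0.5 × 0.53²] = 5.74 mA.

Triode; I_D = 5.74 mA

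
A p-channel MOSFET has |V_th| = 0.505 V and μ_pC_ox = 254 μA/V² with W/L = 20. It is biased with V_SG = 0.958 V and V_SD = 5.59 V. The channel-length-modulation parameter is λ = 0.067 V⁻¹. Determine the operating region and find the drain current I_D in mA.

Saturation; I_D = 0.716 mA

k_p = μ_pC_ox · (W/L) = 5.08 mA/V².
V_ov = V_SG − |V_th| = 0.958 − 0.505 = 0.453 V.
Since V_SD = 5.59 V ≥ V_ov = 0.453 V, the device is in saturation.
I_D = ½ k_p V_ov² (1 + λ V_SD) = 0.5 × 5.08 × 0.453² × (1 + 0.067 × 5.59) = 0.716 mA.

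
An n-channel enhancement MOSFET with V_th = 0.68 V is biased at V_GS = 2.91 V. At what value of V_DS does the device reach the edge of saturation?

The boundary between triode and saturation is V_DS = V_GS − V_th = V_ov.
V_ov = 2.91 − 0.68 = 2.23 V.

V_DS,sat = 2.23 V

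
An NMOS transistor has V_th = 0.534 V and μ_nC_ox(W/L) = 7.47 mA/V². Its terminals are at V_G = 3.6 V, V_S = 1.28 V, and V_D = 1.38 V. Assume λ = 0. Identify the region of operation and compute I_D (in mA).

V_GS = V_G − V_S = 3.6 − 1.28 = 2.32 V; V_DS = V_D − V_S = 1.38 − 1.28 = 0.1 V.
V_ov = V_GS − V_th = 2.32 − 0.534 = 1.79 V.
Since V_DS = 0.1 V < V_ov = 1.79 V, the device is in the triode region.
I_D = k_n [V_ov · V_DS − ½ V_DS²] = 7.47 × [1.79 × 0.1 − 0.5 × 0.1²] = 1.3 mA.

Triode; I_D = 1.30 mA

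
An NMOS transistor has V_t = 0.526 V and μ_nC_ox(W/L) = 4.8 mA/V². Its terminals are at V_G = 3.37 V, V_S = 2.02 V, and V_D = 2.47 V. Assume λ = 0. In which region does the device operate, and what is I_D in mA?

V_GS = V_G − V_S = 3.37 − 2.02 = 1.35 V; V_DS = V_D − V_S = 2.47 − 2.02 = 0.45 V.
V_ov = V_GS − V_t = 1.35 − 0.526 = 0.824 V.
Since V_DS = 0.45 V < V_ov = 0.824 V, the device is in the triode region.
I_D = k_n [V_ov · V_DS − ½ V_DS²] = 4.8 × [0.824 × 0.45 − 0.5 × 0.45²] = 1.29 mA.

Triode; I_D = 1.29 mA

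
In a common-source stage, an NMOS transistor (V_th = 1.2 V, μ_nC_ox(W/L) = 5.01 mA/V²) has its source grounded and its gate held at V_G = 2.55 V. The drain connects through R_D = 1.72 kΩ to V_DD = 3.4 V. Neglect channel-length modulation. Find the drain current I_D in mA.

V_GS = V_G = 2.55 V, so V_ov = 2.55 − 1.2 = 1.35 V.
Assume saturation: I_D = ½ k_n V_ov² = 0.5 × 5.01 × 1.35² = 4.57 mA, giving V_DS = V_DD − I_D R_D = 3.4 − 4.57 × 1.72 = -4.45 V.
But -4.45 V < V_ov = 1.35 V, so the device is actually in triode.
In triode I_D = k_n[V_ov V_DS − ½ V_DS²] and I_D = (V_DD − V_DS)/R_D. Equating: 4.31 V_DS² − 12.63 V_DS + 3.4 = 0, giving V_DS = 0.3 V (the root below V_ov).
I_D = (3.4 − 0.3) / 1.72 = 1.8 mA.

I_D = 1.80 mA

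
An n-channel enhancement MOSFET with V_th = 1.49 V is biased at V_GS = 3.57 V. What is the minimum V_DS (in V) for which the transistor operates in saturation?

The boundary between triode and saturation is V_DS = V_GS − V_th = V_ov.
V_ov = 3.57 − 1.49 = 2.08 V.

V_DS,sat = 2.08 V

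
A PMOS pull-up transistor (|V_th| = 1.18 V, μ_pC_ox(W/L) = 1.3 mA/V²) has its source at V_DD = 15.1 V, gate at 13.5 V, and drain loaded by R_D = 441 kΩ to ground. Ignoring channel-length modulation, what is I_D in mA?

V_SG = V_DD − V_G = 15.1 − 13.5 = 1.6 V, so V_ov = 1.6 − 1.18 = 0.42 V.
Assume saturation: I_D = ½ k_p V_ov² = 0.5 × 1.3 × 0.42² = 0.115 mA, giving V_SD = V_DD − I_D R_D = 15.1 − 0.115 × 441 = -35.5 V.
But -35.5 V < V_ov = 0.42 V, so the device is actually in triode.
In triode I_D = k_p[V_ov V_SD − ½ V_SD²] and I_D = (V_DD − V_SD)/R_D. Equating: 287 V_SD² − 241.8 V_SD + 15.1 = 0, giving V_SD = 0.0679 V (the root below V_ov).
I_D = (15.1 − 0.0679) / 441 = 0.0341 mA.

I_D = 0.0341 mA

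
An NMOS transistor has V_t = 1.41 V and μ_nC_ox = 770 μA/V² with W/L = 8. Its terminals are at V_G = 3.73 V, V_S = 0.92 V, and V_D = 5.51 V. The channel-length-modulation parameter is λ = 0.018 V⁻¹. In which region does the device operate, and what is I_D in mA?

Saturation; I_D = 6.54 mA

V_GS = V_G − V_S = 3.73 − 0.92 = 2.81 V; V_DS = V_D − V_S = 5.51 − 0.92 = 4.59 V.
k_n = μ_nC_ox · (W/L) = 6.16 mA/V².
V_ov = V_GS − V_t = 2.81 − 1.41 = 1.4 V.
Since V_DS = 4.59 V ≥ V_ov = 1.4 V, the device is in saturation.
I_D = ½ k_n V_ov² (1 + λ V_DS) = 0.5 × 6.16 × 1.4² × (1 + 0.018 × 4.59) = 6.54 mA.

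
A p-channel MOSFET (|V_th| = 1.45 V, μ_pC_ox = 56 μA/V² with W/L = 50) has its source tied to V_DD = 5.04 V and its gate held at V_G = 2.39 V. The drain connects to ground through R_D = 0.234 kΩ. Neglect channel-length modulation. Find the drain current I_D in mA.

V_SG = V_DD − V_G = 5.04 − 2.39 = 2.65 V, so V_ov = 2.65 − 1.45 = 1.2 V.
k_p = μ_pC_ox · (W/L) = 2.8 mA/V².
Assume saturation: I_D = ½ k_p V_ov² = 0.5 × 2.8 × 1.2² = 2.02 mA, giving V_SD = V_DD − I_D R_D = 5.04 − 2.02 × 0.234 = 4.57 V.
V_SD = 4.57 V ≥ V_ov = 1.2 V, confirming saturation.

I_D = 2.02 mA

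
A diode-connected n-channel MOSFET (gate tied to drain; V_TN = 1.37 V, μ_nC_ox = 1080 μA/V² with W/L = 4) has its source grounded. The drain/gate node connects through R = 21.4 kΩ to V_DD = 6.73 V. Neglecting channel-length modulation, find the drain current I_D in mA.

With gate tied to drain, V_GS = V_DS ≥ V_GS − V_TN, so the device is in saturation.
k_n = μ_nC_ox · (W/L) = 4.32 mA/V².
KCL at the drain: ½ k_n (V_GS − V_TN)² = (V_DD − V_GS)/R.
Let x = V_GS − 1.37. Then 46.2 x² + x − 5.36 = 0, giving x = 0.33 V (positive root), so V_GS = 1.7 V.
I_D = (V_DD − V_GS)/R = (6.73 − 1.7) / 21.4 = 0.235 mA.

I_D = 0.235 mA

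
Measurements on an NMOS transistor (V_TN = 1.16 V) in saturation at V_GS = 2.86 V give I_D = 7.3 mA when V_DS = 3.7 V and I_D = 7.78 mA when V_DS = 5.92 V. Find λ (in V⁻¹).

λ = 0.0333 V⁻¹

With V_GS fixed, I_D ∝ (1 + λ V_DS) in saturation, so I_D2/I_D1 = (1 + λ V_DS2)/(1 + λ V_DS1).
7.78/7.3 = 1.066 = (1 + 5.92 λ)/(1 + 3.7 λ).
Solving: λ (I_D1 V_DS2 − I_D2 V_DS1) = I_D2 − I_D1, so λ = (7.78 − 7.3) / (7.3 × 5.92 − 7.78 × 3.7) = 0.48 / 14.4 = 0.0333 V⁻¹.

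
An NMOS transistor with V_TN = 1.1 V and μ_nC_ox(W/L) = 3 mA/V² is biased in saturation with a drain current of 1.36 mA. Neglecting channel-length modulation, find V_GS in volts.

V_GS = 2.05 V

In saturation I_D = ½ k_n (V_GS − V_TN)², so V_GS − V_TN = √(2 I_D / k_n) = √(2 × 1.36 / 3) = 0.952 V.
V_GS = 1.1 + 0.952 = 2.05 V.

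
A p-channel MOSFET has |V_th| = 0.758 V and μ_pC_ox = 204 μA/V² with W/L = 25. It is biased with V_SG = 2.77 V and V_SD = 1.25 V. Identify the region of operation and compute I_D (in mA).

Triode; I_D = 8.84 mA

k_p = μ_pC_ox · (W/L) = 5.1 mA/V².
V_ov = V_SG − |V_th| = 2.77 − 0.758 = 2.01 V.
Since V_SD = 1.25 V < V_ov = 2.01 V, the device is in the triode region.
I_D = k_p [V_ov · V_SD − ½ V_SD²] = 5.1 × [2.01 × 1.25 − 0.5 × 1.25²] = 8.84 mA.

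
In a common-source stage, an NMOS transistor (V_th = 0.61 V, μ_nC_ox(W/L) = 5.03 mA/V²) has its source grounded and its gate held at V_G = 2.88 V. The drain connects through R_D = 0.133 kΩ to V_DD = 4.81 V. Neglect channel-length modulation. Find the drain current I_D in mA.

V_GS = V_G = 2.88 V, so V_ov = 2.88 − 0.61 = 2.27 V.
Assume saturation: I_D = ½ k_n V_ov² = 0.5 × 5.03 × 2.27² = 13 mA, giving V_DS = V_DD − I_D R_D = 4.81 − 13 × 0.133 = 3.09 V.
V_DS = 3.09 V ≥ V_ov = 2.27 V, confirming saturation.

I_D = 13.0 mA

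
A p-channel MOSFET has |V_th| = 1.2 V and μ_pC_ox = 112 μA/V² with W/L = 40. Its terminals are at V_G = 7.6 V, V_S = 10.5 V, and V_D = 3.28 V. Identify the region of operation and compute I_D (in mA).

Saturation; I_D = 6.47 mA

V_SG = V_S − V_G = 10.5 − 7.6 = 2.9 V; V_SD = V_S − V_D = 10.5 − 3.28 = 7.22 V.
k_p = μ_pC_ox · (W/L) = 4.48 mA/V².
V_ov = V_SG − |V_th| = 2.9 − 1.2 = 1.7 V.
Since V_SD = 7.22 V ≥ V_ov = 1.7 V, the device is in saturation.
I_D = ½ k_p V_ov² = 0.5 × 4.48 × 1.7² = 6.47 mA.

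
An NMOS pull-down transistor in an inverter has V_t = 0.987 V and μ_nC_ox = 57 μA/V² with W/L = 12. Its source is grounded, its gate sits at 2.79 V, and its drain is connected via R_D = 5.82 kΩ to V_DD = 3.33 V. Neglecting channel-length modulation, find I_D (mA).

V_GS = V_G = 2.79 V, so V_ov = 2.79 − 0.987 = 1.8 V.
k_n = μ_nC_ox · (W/L) = 0.684 mA/V².
Assume saturation: I_D = ½ k_n V_ov² = 0.5 × 0.684 × 1.8² = 1.11 mA, giving V_DS = V_DD − I_D R_D = 3.33 − 1.11 × 5.82 = -3.14 V.
But -3.14 V < V_ov = 1.8 V, so the device is actually in triode.
In triode I_D = k_n[V_ov V_DS − ½ V_DS²] and I_D = (V_DD − V_DS)/R_D. Equating: 1.99 V_DS² − 8.178 V_DS + 3.33 = 0, giving V_DS = 0.458 V (the root below V_ov).
I_D = (3.33 − 0.458) / 5.82 = 0.493 mA.

I_D = 0.493 mA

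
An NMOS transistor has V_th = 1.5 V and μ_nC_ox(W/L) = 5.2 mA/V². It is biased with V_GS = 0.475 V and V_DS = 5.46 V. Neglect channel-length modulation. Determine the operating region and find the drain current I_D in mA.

Cutoff; I_D = 0 mA

V_GS = 0.475 V < V_th = 1.5 V, so the transistor is in cutoff.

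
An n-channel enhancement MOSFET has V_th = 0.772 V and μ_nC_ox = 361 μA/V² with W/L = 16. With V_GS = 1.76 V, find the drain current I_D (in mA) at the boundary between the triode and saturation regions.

At the boundary V_DS = V_ov = V_GS − V_th = 1.76 − 0.772 = 0.988 V.
k_n = μ_nC_ox · (W/L) = 5.776 mA/V².
I_D = ½ k_n V_ov² = 0.5 × 5.776 × 0.988² = 2.82 mA.

I_D = 2.82 mA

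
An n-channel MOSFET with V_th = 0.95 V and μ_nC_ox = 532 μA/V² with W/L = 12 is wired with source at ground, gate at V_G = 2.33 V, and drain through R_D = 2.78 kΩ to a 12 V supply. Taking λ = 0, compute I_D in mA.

V_GS = V_G = 2.33 V, so V_ov = 2.33 − 0.95 = 1.38 V.
k_n = μ_nC_ox · (W/L) = 6.384 mA/V².
Assume saturation: I_D = ½ k_n V_ov² = 0.5 × 6.384 × 1.38² = 6.08 mA, giving V_DS = V_DD − I_D R_D = 12 − 6.08 × 2.78 = -4.9 V.
But -4.9 V < V_ov = 1.38 V, so the device is actually in triode.
In triode I_D = k_n[V_ov V_DS − ½ V_DS²] and I_D = (V_DD − V_DS)/R_D. Equating: 8.87 V_DS² − 25.49 V_DS + 12 = 0, giving V_DS = 0.593 V (the root below V_ov).
I_D = (12 − 0.593) / 2.78 = 4.1 mA.

I_D = 4.10 mA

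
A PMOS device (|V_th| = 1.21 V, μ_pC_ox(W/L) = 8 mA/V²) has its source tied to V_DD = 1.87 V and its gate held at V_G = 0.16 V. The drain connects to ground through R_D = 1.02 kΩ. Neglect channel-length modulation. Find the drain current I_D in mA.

V_SG = V_DD − V_G = 1.87 − 0.16 = 1.71 V, so V_ov = 1.71 − 1.21 = 0.5 V.
Assume saturation: I_D = ½ k_p V_ov² = 0.5 × 8 × 0.5² = 1 mA, giving V_SD = V_DD − I_D R_D = 1.87 − 1 × 1.02 = 0.85 V.
V_SD = 0.85 V ≥ V_ov = 0.5 V, confirming saturation.

I_D = 1.00 mA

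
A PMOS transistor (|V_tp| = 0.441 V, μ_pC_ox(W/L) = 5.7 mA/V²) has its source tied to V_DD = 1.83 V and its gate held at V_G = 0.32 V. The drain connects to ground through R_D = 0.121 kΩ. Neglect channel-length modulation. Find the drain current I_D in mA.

V_SG = V_DD − V_G = 1.83 − 0.32 = 1.51 V, so V_ov = 1.51 − 0.441 = 1.07 V.
Assume saturation: I_D = ½ k_p V_ov² = 0.5 × 5.7 × 1.07² = 3.26 mA, giving V_SD = V_DD − I_D R_D = 1.83 − 3.26 × 0.121 = 1.44 V.
V_SD = 1.44 V ≥ V_ov = 1.07 V, confirming saturation.

I_D = 3.26 mA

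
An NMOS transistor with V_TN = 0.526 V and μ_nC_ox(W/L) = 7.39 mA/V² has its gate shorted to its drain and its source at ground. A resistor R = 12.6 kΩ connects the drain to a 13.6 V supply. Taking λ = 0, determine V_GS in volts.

With gate tied to drain, V_GS = V_DS ≥ V_GS − V_TN, so the device is in saturation.
KCL at the drain: ½ k_n (V_GS − V_TN)² = (V_DD − V_GS)/R.
Let x = V_GS − 0.526. Then 46.6 x² + x − 13.07 = 0, giving x = 0.519 V (positive root), so V_GS = 1.05 V.
I_D = (V_DD − V_GS)/R = (13.6 − 1.05) / 12.6 = 0.996 mA.

V_GS = 1.05 V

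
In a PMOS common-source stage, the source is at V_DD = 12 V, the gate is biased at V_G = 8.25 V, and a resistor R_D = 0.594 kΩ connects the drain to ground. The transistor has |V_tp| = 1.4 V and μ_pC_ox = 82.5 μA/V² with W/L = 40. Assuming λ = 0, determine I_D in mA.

I_D = 9.11 mA

V_SG = V_DD − V_G = 12 − 8.25 = 3.75 V, so V_ov = 3.75 − 1.4 = 2.35 V.
k_p = μ_pC_ox · (W/L) = 3.3 mA/V².
Assume saturation: I_D = ½ k_p V_ov² = 0.5 × 3.3 × 2.35² = 9.11 mA, giving V_SD = V_DD − I_D R_D = 12 − 9.11 × 0.594 = 6.59 V.
V_SD = 6.59 V ≥ V_ov = 2.35 V, confirming saturation.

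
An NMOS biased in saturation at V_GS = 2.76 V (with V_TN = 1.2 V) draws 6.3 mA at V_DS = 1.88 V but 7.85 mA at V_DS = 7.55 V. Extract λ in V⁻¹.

λ = 0.0472 V⁻¹

With V_GS fixed, I_D ∝ (1 + λ V_DS) in saturation, so I_D2/I_D1 = (1 + λ V_DS2)/(1 + λ V_DS1).
7.85/6.3 = 1.246 = (1 + 7.55 λ)/(1 + 1.88 λ).
Solving: λ (I_D1 V_DS2 − I_D2 V_DS1) = I_D2 − I_D1, so λ = (7.85 − 6.3) / (6.3 × 7.55 − 7.85 × 1.88) = 1.55 / 32.8 = 0.0472 V⁻¹.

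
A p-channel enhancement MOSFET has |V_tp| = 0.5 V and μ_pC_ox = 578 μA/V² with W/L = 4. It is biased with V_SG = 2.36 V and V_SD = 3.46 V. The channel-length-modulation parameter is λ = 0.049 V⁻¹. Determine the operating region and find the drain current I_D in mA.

k_p = μ_pC_ox · (W/L) = 2.312 mA/V².
V_ov = V_SG − |V_tp| = 2.36 − 0.5 = 1.86 V.
Since V_SD = 3.46 V ≥ V_ov = 1.86 V, the device is in saturation.
I_D = ½ k_p V_ov² (1 + λ V_SD) = 0.5 × 2.312 × 1.86² × (1 + 0.049 × 3.46) = 4.68 mA.

Saturation; I_D = 4.68 mA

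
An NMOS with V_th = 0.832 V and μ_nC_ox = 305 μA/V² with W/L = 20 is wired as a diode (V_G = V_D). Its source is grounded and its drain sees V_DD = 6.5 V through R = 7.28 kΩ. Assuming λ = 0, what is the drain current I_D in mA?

I_D = 0.712 mA

With gate tied to drain, V_GS = V_DS ≥ V_GS − V_th, so the device is in saturation.
k_n = μ_nC_ox · (W/L) = 6.1 mA/V².
KCL at the drain: ½ k_n (V_GS − V_th)² = (V_DD − V_GS)/R.
Let x = V_GS − 0.832. Then 22.2 x² + x − 5.668 = 0, giving x = 0.483 V (positive root), so V_GS = 1.32 V.
I_D = (V_DD − V_GS)/R = (6.5 − 1.32) / 7.28 = 0.712 mA.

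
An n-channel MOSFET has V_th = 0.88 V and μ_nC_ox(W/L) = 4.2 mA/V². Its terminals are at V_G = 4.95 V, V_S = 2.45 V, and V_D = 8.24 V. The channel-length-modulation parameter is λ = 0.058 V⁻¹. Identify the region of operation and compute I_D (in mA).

V_GS = V_G − V_S = 4.95 − 2.45 = 2.5 V; V_DS = V_D − V_S = 8.24 − 2.45 = 5.79 V.
V_ov = V_GS − V_th = 2.5 − 0.88 = 1.62 V.
Since V_DS = 5.79 V ≥ V_ov = 1.62 V, the device is in saturation.
I_D = ½ k_n V_ov² (1 + λ V_DS) = 0.5 × 4.2 × 1.62² × (1 + 0.058 × 5.79) = 7.36 mA.

Saturation; I_D = 7.36 mA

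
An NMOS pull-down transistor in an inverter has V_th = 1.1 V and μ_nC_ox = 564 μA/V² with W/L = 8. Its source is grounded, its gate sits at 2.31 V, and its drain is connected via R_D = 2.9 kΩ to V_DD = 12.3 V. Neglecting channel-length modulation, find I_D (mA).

V_GS = V_G = 2.31 V, so V_ov = 2.31 − 1.1 = 1.21 V.
k_n = μ_nC_ox · (W/L) = 4.512 mA/V².
Assume saturation: I_D = ½ k_n V_ov² = 0.5 × 4.512 × 1.21² = 3.3 mA, giving V_DS = V_DD − I_D R_D = 12.3 − 3.3 × 2.9 = 2.72 V.
V_DS = 2.72 V ≥ V_ov = 1.21 V, confirming saturation.

I_D = 3.30 mA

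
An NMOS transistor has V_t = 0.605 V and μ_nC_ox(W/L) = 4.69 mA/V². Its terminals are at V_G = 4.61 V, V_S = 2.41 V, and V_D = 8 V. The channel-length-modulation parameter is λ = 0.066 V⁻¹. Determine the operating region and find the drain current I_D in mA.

V_GS = V_G − V_S = 4.61 − 2.41 = 2.2 V; V_DS = V_D − V_S = 8 − 2.41 = 5.59 V.
V_ov = V_GS − V_t = 2.2 − 0.605 = 1.6 V.
Since V_DS = 5.59 V ≥ V_ov = 1.6 V, the device is in saturation.
I_D = ½ k_n V_ov² (1 + λ V_DS) = 0.5 × 4.69 × 1.6² × (1 + 0.066 × 5.59) = 8.17 mA.

Saturation; I_D = 8.17 mA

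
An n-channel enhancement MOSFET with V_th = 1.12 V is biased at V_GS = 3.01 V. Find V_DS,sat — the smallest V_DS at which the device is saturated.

The boundary between triode and saturation is V_DS = V_GS − V_th = V_ov.
V_ov = 3.01 − 1.12 = 1.89 V.

V_DS,sat = 1.89 V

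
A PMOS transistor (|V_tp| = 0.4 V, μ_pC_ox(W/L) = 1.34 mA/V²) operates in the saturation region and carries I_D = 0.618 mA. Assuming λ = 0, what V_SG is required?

In saturation I_D = ½ k_p (V_SG − |V_tp|)², so V_SG − |V_tp| = √(2 I_D / k_p) = √(2 × 0.618 / 1.34) = 0.96 V.
V_SG = 0.4 + 0.96 = 1.36 V.

V_SG = 1.36 V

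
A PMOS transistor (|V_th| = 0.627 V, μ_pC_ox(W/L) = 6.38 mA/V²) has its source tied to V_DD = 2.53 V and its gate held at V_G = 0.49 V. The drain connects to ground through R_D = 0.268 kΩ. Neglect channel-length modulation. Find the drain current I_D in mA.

V_SG = V_DD − V_G = 2.53 − 0.49 = 2.04 V, so V_ov = 2.04 − 0.627 = 1.41 V.
Assume saturation: I_D = ½ k_p V_ov² = 0.5 × 6.38 × 1.41² = 6.37 mA, giving V_SD = V_DD − I_D R_D = 2.53 − 6.37 × 0.268 = 0.823 V.
But 0.823 V < V_ov = 1.41 V, so the device is actually in triode.
In triode I_D = k_p[V_ov V_SD − ½ V_SD²] and I_D = (V_DD − V_SD)/R_D. Equating: 0.855 V_SD² − 3.416 V_SD + 2.53 = 0, giving V_SD = 0.982 V (the root below V_ov).
I_D = (2.53 − 0.982) / 0.268 = 5.78 mA.

I_D = 5.78 mA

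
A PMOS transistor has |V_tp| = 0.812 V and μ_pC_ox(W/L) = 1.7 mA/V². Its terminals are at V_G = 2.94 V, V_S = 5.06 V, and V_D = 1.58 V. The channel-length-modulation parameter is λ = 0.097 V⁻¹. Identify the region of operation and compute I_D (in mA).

Saturation; I_D = 1.95 mA

V_SG = V_S − V_G = 5.06 − 2.94 = 2.12 V; V_SD = V_S − V_D = 5.06 − 1.58 = 3.48 V.
V_ov = V_SG − |V_tp| = 2.12 − 0.812 = 1.31 V.
Since V_SD = 3.48 V ≥ V_ov = 1.31 V, the device is in saturation.
I_D = ½ k_p V_ov² (1 + λ V_SD) = 0.5 × 1.7 × 1.31² × (1 + 0.097 × 3.48) = 1.95 mA.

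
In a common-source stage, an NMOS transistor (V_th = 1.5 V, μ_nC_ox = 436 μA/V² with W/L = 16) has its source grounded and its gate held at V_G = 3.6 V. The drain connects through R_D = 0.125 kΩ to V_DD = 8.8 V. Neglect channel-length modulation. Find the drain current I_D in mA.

V_GS = V_G = 3.6 V, so V_ov = 3.6 − 1.5 = 2.1 V.
k_n = μ_nC_ox · (W/L) = 6.976 mA/V².
Assume saturation: I_D = ½ k_n V_ov² = 0.5 × 6.976 × 2.1² = 15.4 mA, giving V_DS = V_DD − I_D R_D = 8.8 − 15.4 × 0.125 = 6.88 V.
V_DS = 6.88 V ≥ V_ov = 2.1 V, confirming saturation.

I_D = 15.4 mA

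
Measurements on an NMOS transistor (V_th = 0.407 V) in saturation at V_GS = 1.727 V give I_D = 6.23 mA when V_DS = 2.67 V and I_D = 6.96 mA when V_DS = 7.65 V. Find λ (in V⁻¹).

With V_GS fixed, I_D ∝ (1 + λ V_DS) in saturation, so I_D2/I_D1 = (1 + λ V_DS2)/(1 + λ V_DS1).
6.96/6.23 = 1.117 = (1 + 7.65 λ)/(1 + 2.67 λ).
Solving: λ (I_D1 V_DS2 − I_D2 V_DS1) = I_D2 − I_D1, so λ = (6.96 − 6.23) / (6.23 × 7.65 − 6.96 × 2.67) = 0.73 / 29.1 = 0.0251 V⁻¹.

λ = 0.0251 V⁻¹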